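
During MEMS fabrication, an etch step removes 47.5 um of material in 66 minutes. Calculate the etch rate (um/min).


Step 1: Etch rate = depth / time
Step 2: rate = 47.5 / 66
rate = 0.72 um/min


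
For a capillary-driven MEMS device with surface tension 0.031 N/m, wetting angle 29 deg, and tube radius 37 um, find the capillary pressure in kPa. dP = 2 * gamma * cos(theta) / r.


Step 1: cos(29 deg) = 0.8746
Step 2: Convert r to m: r = 37e-6 m
Step 3: dP = 2 * 0.031 * 0.8746 / 37e-6 = 1465.5 Pa
Step 4: Convert Pa to kPa (divide by 1000).
dP = 1.47 kPa


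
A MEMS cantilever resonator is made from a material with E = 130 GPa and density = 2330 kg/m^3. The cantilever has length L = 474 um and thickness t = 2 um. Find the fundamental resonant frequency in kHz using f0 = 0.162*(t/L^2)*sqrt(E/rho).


Step 1: Convert units to SI.
t_SI = 2e-6 m, L_SI = 474e-6 m
Step 2: Calculate sqrt(E/rho).
sqrt(130e9 / 2330) = 7469.54 m/s
Step 3: Compute f0.
f0 = 0.162 * 2e-6 / (474e-6)^2 * 7469.54 = 10771.6 Hz = 10.77 kHz


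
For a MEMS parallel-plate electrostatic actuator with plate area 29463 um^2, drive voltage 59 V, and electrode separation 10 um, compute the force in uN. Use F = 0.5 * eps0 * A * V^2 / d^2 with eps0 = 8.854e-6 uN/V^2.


Step 1: Identify parameters.
eps0 = 8.854e-6 uN/V^2, A = 29463 um^2, V = 59 V, d = 10 um
Step 2: Compute V^2 = 59^2 = 3481
Step 3: Compute d^2 = 10^2 = 100
Step 4: F = 0.5 * 8.854e-6 * 29463 * 3481 / 100
F = 4.54 uN


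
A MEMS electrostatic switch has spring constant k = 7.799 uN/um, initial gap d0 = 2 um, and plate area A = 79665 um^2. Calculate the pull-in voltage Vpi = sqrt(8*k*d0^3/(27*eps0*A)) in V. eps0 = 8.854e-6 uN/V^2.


Step 1: Compute numerator: 8 * k * d0^3 = 8 * 7.799 * 2^3 = 499.136
Step 2: Compute denominator: 27 * eps0 * A = 27 * 8.854e-6 * 79665 = 19.044556
Step 3: Vpi = sqrt(499.136 / 19.044556)
Vpi = 5.12 V


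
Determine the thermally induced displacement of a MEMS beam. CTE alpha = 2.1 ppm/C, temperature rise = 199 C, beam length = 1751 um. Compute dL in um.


Step 1: Convert CTE: alpha = 2.1 ppm/C = 2.1e-6 /C
Step 2: dL = 2.1e-6 * 199 * 1751
dL = 0.7317 um


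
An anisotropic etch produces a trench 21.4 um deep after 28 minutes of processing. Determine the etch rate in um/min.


Step 1: Etch rate = depth / time
Step 2: rate = 21.4 / 28
rate = 0.764 um/min


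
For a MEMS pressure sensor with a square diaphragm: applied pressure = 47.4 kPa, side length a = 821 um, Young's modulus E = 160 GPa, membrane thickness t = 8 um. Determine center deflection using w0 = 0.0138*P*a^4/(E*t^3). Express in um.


Step 1: Convert pressure to compatible units (E is in GPa, so P in GPa).
P = 47.4 kPa = 47.4e-6 GPa
Step 2: Compute numerator: 0.0138 * P * a^4.
a^4 = 821^4 = 454331269681
numerator = 0.0138 * 47.4e-6 * 454331269681 = 2.971872e+05
Step 3: Compute denominator: E * t^3 = 160 * 8^3 = 81920
Step 4: w0 = numerator / denominator = 2.971872e+05 / 81920 = 3.6278 um


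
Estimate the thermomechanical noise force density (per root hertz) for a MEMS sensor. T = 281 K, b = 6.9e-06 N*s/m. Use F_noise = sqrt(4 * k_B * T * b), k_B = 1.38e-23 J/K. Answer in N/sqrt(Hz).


Step 1: Compute 4 * k_B * T * b
= 4 * 1.38e-23 * 281 * 6.9e-06
= 1.0703e-25 N^2/Hz
Step 2: F_noise = sqrt(1.0703e-25)
F_noise = 3.27e-13 N/sqrt(Hz)


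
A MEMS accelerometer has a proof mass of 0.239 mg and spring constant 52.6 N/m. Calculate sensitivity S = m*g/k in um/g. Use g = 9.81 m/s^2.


Step 1: Convert mass: m = 0.239 mg = 2.39e-07 kg
Step 2: S = m * g / k = 2.39e-07 * 9.81 / 52.6
Step 3: S = 4.46e-08 m/g
Step 4: Convert to um/g: S = 0.045 um/g


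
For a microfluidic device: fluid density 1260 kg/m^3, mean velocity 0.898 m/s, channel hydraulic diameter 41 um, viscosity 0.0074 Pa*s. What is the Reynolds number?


Step 1: Convert Dh to meters: Dh = 41e-6 m
Step 2: Re = rho * v * Dh / mu
Re = 1260 * 0.898 * 41e-6 / 0.0074
Re = 6.269


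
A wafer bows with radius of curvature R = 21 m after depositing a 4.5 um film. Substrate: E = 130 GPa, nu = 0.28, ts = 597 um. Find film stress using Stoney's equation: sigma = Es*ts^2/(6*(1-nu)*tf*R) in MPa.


Step 1: Compute numerator: Es * ts^2 = 130 * 597^2 = 46333170 (GPa*um^2)
Step 2: Compute denominator (R in um): 6*(1-nu)*tf*R = 6*0.72*4.5*21e6 = 408240000.0 (um^2)
Step 3: sigma (GPa) = 46333170 / 408240000.0 = 1.13495e-01 GPa
Step 4: Convert to MPa (x1000): sigma = 113.5 MPa


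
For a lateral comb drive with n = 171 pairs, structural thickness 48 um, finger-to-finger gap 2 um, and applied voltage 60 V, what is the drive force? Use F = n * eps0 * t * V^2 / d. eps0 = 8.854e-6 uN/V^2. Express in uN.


Step 1: Parameters: n=171, eps0=8.854e-6 uN/V^2, t=48 um, V=60 V, d=2 um
Step 2: V^2 = 3600
Step 3: F = 171 * 8.854e-6 * 48 * 3600 / 2
F = 130.813 uN


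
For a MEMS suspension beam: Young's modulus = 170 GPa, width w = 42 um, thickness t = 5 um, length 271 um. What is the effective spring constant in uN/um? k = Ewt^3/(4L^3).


Step 1: Convert E to consistent units (1 GPa = 1000 uN/um^2).
E = 170 GPa = 170000 uN/um^2
Step 2: Compute t^3 = 5^3 = 125
Step 3: Compute L^3 = 271^3 = 19902511
Step 4: k = 170000 * 42 * 125 / (4 * 19902511)
k = 11.2109 uN/um


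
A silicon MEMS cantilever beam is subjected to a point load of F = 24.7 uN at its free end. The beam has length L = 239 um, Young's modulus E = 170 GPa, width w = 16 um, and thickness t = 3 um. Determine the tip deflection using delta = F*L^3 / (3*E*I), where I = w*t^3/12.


Step 1: Calculate the second moment of area.
I = w * t^3 / 12 = 16 * 3^3 / 12 = 36.0 um^4
Step 2: Convert E to consistent units (1 GPa = 1000 uN/um^2).
E = 170 GPa = 170000 uN/um^2
Step 3: Calculate tip deflection.
delta = F * L^3 / (3 * E * I)
delta = 24.7 * 239^3 / (3 * 170000 * 36.0)
delta = 18.3661 um


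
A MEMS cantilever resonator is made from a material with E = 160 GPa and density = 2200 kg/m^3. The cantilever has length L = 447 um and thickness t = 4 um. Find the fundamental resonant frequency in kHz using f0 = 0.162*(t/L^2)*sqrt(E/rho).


Step 1: Convert units to SI.
t_SI = 4e-6 m, L_SI = 447e-6 m
Step 2: Calculate sqrt(E/rho).
sqrt(160e9 / 2200) = 8528.03 m/s
Step 3: Compute f0.
f0 = 0.162 * 4e-6 / (447e-6)^2 * 8528.03 = 27657.2 Hz = 27.66 kHz


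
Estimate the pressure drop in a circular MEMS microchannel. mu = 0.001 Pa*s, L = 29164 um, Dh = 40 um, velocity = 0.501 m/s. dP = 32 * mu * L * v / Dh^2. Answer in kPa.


Step 1: Convert to SI: L = 29164e-6 m, Dh = 40e-6 m
Step 2: dP = 32 * 0.001 * 29164e-6 * 0.501 / (40e-6)^2
Step 3: dP = 292223.28 Pa
Step 4: Convert to kPa: dP = 292.22 kPa


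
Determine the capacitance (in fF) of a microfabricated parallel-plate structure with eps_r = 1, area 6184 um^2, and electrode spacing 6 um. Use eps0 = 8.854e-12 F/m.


Step 1: Convert area to m^2: A = 6184e-12 m^2
Step 2: Convert gap to m: d = 6e-6 m
Step 3: C = eps0 * eps_r * A / d
C = 8.854e-12 * 1 * 6184e-12 / 6e-6
Step 4: Convert to fF (multiply by 1e15).
C = 9.13 fF


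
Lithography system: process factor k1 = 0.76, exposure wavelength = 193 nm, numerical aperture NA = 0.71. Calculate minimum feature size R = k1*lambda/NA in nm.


Step 1: Identify values: k1 = 0.76, lambda = 193 nm, NA = 0.71
Step 2: R = k1 * lambda / NA
R = 0.76 * 193 / 0.71
R = 206.6 nm


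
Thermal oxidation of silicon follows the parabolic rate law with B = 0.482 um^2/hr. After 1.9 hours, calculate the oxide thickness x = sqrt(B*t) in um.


Step 1: Compute B*t = 0.482 * 1.9 = 0.9158
Step 2: x = sqrt(0.9158)
x = 0.957 um


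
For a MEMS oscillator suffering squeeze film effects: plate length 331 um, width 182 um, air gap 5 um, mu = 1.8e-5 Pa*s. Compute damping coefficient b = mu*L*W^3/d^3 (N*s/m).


Step 1: Convert to SI.
L = 331e-6 m, W = 182e-6 m, d = 5e-6 m
Step 2: W^3 = (182e-6)^3 = 6.03e-12 m^3
Step 3: d^3 = (5e-6)^3 = 1.25e-16 m^3
Step 4: b = 1.8e-5 * 331e-6 * 6.03e-12 / 1.25e-16
b = 2.87e-04 N*s/m


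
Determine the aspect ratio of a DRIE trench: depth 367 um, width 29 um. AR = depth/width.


Step 1: AR = depth / width
Step 2: AR = 367 / 29
AR = 12.7


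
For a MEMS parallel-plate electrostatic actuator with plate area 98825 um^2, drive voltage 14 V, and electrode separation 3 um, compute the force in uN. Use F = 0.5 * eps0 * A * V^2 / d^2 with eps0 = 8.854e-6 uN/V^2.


Step 1: Identify parameters.
eps0 = 8.854e-6 uN/V^2, A = 98825 um^2, V = 14 V, d = 3 um
Step 2: Compute V^2 = 14^2 = 196
Step 3: Compute d^2 = 3^2 = 9
Step 4: F = 0.5 * 8.854e-6 * 98825 * 196 / 9
F = 9.528 uN


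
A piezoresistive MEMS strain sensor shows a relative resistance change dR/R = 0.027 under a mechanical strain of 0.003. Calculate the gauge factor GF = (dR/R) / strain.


Step 1: Identify values.
dR/R = 0.027, strain = 0.003
Step 2: GF = (dR/R) / strain = 0.027 / 0.003
GF = 9.0


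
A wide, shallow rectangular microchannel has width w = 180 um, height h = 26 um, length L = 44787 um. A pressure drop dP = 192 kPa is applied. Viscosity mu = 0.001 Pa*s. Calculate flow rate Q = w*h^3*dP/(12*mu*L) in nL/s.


Step 1: Convert all dimensions to SI (meters).
w = 180e-6 m, h = 26e-6 m, L = 44787e-6 m, dP = 192e3 Pa
Step 2: Q = w * h^3 * dP / (12 * mu * L)
Q = 180e-6 * (26e-6)^3 * 192e3 / (12 * 0.001 * 44787e-6) = 1.13021368e-09 m^3/s
Step 3: Convert Q from m^3/s to nL/s (1 m^3 = 1e12 nL, so multiply by 1e12).
Q = 1130.214 nL/s


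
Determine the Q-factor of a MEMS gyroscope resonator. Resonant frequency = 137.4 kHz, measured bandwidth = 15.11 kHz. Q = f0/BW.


Step 1: Q = f0 / bandwidth
Step 2: Q = 137.4 / 15.11
Q = 9.1


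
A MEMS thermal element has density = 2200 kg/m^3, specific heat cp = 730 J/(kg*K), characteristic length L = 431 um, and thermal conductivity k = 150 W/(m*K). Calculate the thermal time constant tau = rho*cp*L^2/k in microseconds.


Step 1: Convert L to m: L = 431e-6 m
Step 2: L^2 = (431e-6)^2 = 1.85761e-07 m^2
Step 3: tau = 2200 * 730 * 1.85761e-07 / 150 = 1.98888111e-03 s
Step 4: Convert to microseconds (multiply by 1e6).
tau = 1988.881 us


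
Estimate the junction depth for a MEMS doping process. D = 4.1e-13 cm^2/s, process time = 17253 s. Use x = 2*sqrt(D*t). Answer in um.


Step 1: Compute D*t = 4.1e-13 * 17253 = 7.07373e-09 cm^2
Step 2: sqrt(D*t) = 8.41055e-05 cm
Step 3: x = 2 * 8.41055e-05 cm = 1.68211e-04 cm
Step 4: Convert to um (1 cm = 1e4 um): x = 1.682 um


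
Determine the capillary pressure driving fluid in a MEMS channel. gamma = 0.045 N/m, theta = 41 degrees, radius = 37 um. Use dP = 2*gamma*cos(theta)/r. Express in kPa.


Step 1: cos(41 deg) = 0.7547
Step 2: Convert r to m: r = 37e-6 m
Step 3: dP = 2 * 0.045 * 0.7547 / 37e-6 = 1835.8 Pa
Step 4: Convert Pa to kPa (divide by 1000).
dP = 1.84 kPa


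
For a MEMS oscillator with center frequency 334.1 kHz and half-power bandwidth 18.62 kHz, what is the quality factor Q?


Step 1: Q = f0 / bandwidth
Step 2: Q = 334.1 / 18.62
Q = 17.9


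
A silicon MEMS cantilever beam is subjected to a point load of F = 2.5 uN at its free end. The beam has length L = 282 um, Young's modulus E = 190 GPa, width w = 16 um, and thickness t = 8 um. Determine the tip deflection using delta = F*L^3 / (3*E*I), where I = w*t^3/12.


Step 1: Calculate the second moment of area.
I = w * t^3 / 12 = 16 * 8^3 / 12 = 682.6667 um^4
Step 2: Convert E to consistent units (1 GPa = 1000 uN/um^2).
E = 190 GPa = 190000 uN/um^2
Step 3: Calculate tip deflection.
delta = F * L^3 / (3 * E * I)
delta = 2.5 * 282^3 / (3 * 190000 * 682.6667)
delta = 0.1441 um


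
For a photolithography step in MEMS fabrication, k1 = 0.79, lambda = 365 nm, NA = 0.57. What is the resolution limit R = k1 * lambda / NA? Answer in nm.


Step 1: Identify values: k1 = 0.79, lambda = 365 nm, NA = 0.57
Step 2: R = k1 * lambda / NA
R = 0.79 * 365 / 0.57
R = 505.9 nm


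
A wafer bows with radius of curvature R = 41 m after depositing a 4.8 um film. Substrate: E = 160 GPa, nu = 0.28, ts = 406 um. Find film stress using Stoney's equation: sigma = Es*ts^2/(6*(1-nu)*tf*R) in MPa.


Step 1: Compute numerator: Es * ts^2 = 160 * 406^2 = 26373760 (GPa*um^2)
Step 2: Compute denominator (R in um): 6*(1-nu)*tf*R = 6*0.72*4.8*41e6 = 850176000.0 (um^2)
Step 3: sigma (GPa) = 26373760 / 850176000.0 = 3.1022e-02 GPa
Step 4: Convert to MPa (x1000): sigma = 31.0 MPa


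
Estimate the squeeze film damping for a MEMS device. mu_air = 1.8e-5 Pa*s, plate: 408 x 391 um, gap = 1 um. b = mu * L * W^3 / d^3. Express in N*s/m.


Step 1: Convert to SI.
L = 408e-6 m, W = 391e-6 m, d = 1e-6 m
Step 2: W^3 = (391e-6)^3 = 5.98e-11 m^3
Step 3: d^3 = (1e-6)^3 = 1.00e-18 m^3
Step 4: b = 1.8e-5 * 408e-6 * 5.98e-11 / 1.00e-18
b = 4.39e-01 N*s/m


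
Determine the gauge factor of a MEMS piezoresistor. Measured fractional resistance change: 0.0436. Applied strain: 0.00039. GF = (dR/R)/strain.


Step 1: Identify values.
dR/R = 0.0436, strain = 0.00039
Step 2: GF = (dR/R) / strain = 0.0436 / 0.00039
GF = 111.8


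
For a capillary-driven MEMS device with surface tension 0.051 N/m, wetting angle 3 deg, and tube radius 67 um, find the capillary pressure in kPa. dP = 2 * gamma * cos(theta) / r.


Step 1: cos(3 deg) = 0.9986
Step 2: Convert r to m: r = 67e-6 m
Step 3: dP = 2 * 0.051 * 0.9986 / 67e-6 = 1520.3 Pa
Step 4: Convert Pa to kPa (divide by 1000).
dP = 1.52 kPa


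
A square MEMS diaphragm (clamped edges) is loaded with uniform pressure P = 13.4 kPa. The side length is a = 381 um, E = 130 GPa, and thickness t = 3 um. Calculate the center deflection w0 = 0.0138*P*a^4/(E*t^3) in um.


Step 1: Convert pressure to compatible units (E is in GPa, so P in GPa).
P = 13.4 kPa = 13.4e-6 GPa
Step 2: Compute numerator: 0.0138 * P * a^4.
a^4 = 381^4 = 21071715921
numerator = 0.0138 * 13.4e-6 * 21071715921 = 3.896582e+03
Step 3: Compute denominator: E * t^3 = 130 * 3^3 = 3510
Step 4: w0 = numerator / denominator = 3.896582e+03 / 3510 = 1.1101 um


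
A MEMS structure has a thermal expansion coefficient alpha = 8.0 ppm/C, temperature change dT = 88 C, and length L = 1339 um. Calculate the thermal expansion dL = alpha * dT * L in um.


Step 1: Convert CTE: alpha = 8.0 ppm/C = 8.0e-6 /C
Step 2: dL = 8.0e-6 * 88 * 1339
dL = 0.9427 um


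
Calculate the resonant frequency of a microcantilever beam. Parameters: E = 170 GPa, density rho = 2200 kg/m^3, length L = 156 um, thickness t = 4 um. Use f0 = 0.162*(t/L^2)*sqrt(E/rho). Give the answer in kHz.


Step 1: Convert units to SI.
t_SI = 4e-6 m, L_SI = 156e-6 m
Step 2: Calculate sqrt(E/rho).
sqrt(170e9 / 2200) = 8790.49 m/s
Step 3: Compute f0.
f0 = 0.162 * 4e-6 / (156e-6)^2 * 8790.49 = 234066.3 Hz = 234.07 kHz


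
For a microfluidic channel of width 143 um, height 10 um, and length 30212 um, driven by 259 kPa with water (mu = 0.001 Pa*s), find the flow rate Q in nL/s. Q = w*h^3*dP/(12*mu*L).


Step 1: Convert all dimensions to SI (meters).
w = 143e-6 m, h = 10e-6 m, L = 30212e-6 m, dP = 259e3 Pa
Step 2: Q = w * h^3 * dP / (12 * mu * L)
Q = 143e-6 * (10e-6)^3 * 259e3 / (12 * 0.001 * 30212e-6) = 1.0215863e-10 m^3/s
Step 3: Convert Q from m^3/s to nL/s (1 m^3 = 1e12 nL, so multiply by 1e12).
Q = 102.159 nL/s


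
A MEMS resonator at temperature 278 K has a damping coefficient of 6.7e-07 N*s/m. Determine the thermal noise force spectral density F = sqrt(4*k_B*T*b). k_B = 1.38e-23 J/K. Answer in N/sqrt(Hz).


Step 1: Compute 4 * k_B * T * b
= 4 * 1.38e-23 * 278 * 6.7e-07
= 1.0282e-26 N^2/Hz
Step 2: F_noise = sqrt(1.0282e-26)
F_noise = 1.01e-13 N/sqrt(Hz)


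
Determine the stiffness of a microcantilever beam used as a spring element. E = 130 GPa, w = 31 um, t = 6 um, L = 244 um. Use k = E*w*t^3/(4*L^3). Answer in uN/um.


Step 1: Convert E to consistent units (1 GPa = 1000 uN/um^2).
E = 130 GPa = 130000 uN/um^2
Step 2: Compute t^3 = 6^3 = 216
Step 3: Compute L^3 = 244^3 = 14526784
Step 4: k = 130000 * 31 * 216 / (4 * 14526784)
k = 14.9806 uN/um


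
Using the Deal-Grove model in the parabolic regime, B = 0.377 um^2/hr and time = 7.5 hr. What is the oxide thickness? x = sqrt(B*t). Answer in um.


Step 1: Compute B*t = 0.377 * 7.5 = 2.8275
Step 2: x = sqrt(2.8275)
x = 1.682 um


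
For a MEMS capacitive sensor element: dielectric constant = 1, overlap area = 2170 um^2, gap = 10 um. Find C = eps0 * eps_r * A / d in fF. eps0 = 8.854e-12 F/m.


Step 1: Convert area to m^2: A = 2170e-12 m^2
Step 2: Convert gap to m: d = 10e-6 m
Step 3: C = eps0 * eps_r * A / d
C = 8.854e-12 * 1 * 2170e-12 / 10e-6
Step 4: Convert to fF (multiply by 1e15).
C = 1.92 fF


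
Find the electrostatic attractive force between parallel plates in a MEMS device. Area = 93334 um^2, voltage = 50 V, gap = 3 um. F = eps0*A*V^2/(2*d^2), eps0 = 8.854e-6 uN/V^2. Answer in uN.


Step 1: Identify parameters.
eps0 = 8.854e-6 uN/V^2, A = 93334 um^2, V = 50 V, d = 3 um
Step 2: Compute V^2 = 50^2 = 2500
Step 3: Compute d^2 = 3^2 = 9
Step 4: F = 0.5 * 8.854e-6 * 93334 * 2500 / 9
F = 114.775 uN


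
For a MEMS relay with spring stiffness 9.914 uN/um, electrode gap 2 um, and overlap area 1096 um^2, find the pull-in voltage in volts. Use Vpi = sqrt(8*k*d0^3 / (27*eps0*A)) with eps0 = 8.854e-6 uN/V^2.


Step 1: Compute numerator: 8 * k * d0^3 = 8 * 9.914 * 2^3 = 634.496
Step 2: Compute denominator: 27 * eps0 * A = 27 * 8.854e-6 * 1096 = 0.262008
Step 3: Vpi = sqrt(634.496 / 0.262008)
Vpi = 49.21 V


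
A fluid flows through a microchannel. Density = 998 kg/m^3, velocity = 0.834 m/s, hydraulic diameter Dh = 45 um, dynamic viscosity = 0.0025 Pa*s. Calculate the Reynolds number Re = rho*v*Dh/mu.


Step 1: Convert Dh to meters: Dh = 45e-6 m
Step 2: Re = rho * v * Dh / mu
Re = 998 * 0.834 * 45e-6 / 0.0025
Re = 14.982


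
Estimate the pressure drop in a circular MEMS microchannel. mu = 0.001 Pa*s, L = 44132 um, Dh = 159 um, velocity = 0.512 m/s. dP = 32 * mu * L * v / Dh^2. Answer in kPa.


Step 1: Convert to SI: L = 44132e-6 m, Dh = 159e-6 m
Step 2: dP = 32 * 0.001 * 44132e-6 * 0.512 / (159e-6)^2
Step 3: dP = 28600.87 Pa
Step 4: Convert to kPa: dP = 28.6 kPa


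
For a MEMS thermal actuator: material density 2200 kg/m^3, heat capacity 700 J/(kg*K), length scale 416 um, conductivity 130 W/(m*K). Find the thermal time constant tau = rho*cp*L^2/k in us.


Step 1: Convert L to m: L = 416e-6 m
Step 2: L^2 = (416e-6)^2 = 1.73056e-07 m^2
Step 3: tau = 2200 * 700 * 1.73056e-07 / 130 = 2.050048e-03 s
Step 4: Convert to microseconds (multiply by 1e6).
tau = 2050.048 us


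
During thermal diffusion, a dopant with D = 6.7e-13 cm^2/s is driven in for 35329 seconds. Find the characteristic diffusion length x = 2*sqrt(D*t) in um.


Step 1: Compute D*t = 6.7e-13 * 35329 = 2.367043e-08 cm^2
Step 2: sqrt(D*t) = 1.53852e-04 cm
Step 3: x = 2 * 1.53852e-04 cm = 3.07704e-04 cm
Step 4: Convert to um (1 cm = 1e4 um): x = 3.077 um


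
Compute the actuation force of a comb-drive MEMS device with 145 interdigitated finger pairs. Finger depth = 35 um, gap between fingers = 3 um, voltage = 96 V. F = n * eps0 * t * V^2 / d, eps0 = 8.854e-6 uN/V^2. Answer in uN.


Step 1: Parameters: n=145, eps0=8.854e-6 uN/V^2, t=35 um, V=96 V, d=3 um
Step 2: V^2 = 9216
Step 3: F = 145 * 8.854e-6 * 35 * 9216 / 3
F = 138.037 uN


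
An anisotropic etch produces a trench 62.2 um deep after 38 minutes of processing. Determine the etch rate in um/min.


Step 1: Etch rate = depth / time
Step 2: rate = 62.2 / 38
rate = 1.637 um/min


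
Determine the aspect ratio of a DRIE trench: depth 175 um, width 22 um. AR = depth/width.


Step 1: AR = depth / width
Step 2: AR = 175 / 22
AR = 8.0


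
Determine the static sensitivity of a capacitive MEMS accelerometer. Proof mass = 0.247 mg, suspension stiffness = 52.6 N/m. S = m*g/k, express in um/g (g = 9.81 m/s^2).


Step 1: Convert mass: m = 0.247 mg = 2.47e-07 kg
Step 2: S = m * g / k = 2.47e-07 * 9.81 / 52.6
Step 3: S = 4.61e-08 m/g
Step 4: Convert to um/g: S = 0.046 um/g


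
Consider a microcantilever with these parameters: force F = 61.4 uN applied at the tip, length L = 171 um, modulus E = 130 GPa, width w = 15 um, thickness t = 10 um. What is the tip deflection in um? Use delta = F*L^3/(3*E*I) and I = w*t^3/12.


Step 1: Calculate the second moment of area.
I = w * t^3 / 12 = 15 * 10^3 / 12 = 1250.0 um^4
Step 2: Convert E to consistent units (1 GPa = 1000 uN/um^2).
E = 130 GPa = 130000 uN/um^2
Step 3: Calculate tip deflection.
delta = F * L^3 / (3 * E * I)
delta = 61.4 * 171^3 / (3 * 130000 * 1250.0)
delta = 0.6298 um


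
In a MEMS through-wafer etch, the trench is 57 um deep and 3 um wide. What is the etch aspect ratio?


Step 1: AR = depth / width
Step 2: AR = 57 / 3
AR = 19.0


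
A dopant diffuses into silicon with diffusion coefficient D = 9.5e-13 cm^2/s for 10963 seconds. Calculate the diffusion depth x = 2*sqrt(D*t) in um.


Step 1: Compute D*t = 9.5e-13 * 10963 = 1.041485e-08 cm^2
Step 2: sqrt(D*t) = 1.02053e-04 cm
Step 3: x = 2 * 1.02053e-04 cm = 2.04106e-04 cm
Step 4: Convert to um (1 cm = 1e4 um): x = 2.041 um


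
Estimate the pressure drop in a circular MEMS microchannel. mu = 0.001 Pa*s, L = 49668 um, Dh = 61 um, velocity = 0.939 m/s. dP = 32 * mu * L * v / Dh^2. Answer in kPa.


Step 1: Convert to SI: L = 49668e-6 m, Dh = 61e-6 m
Step 2: dP = 32 * 0.001 * 49668e-6 * 0.939 / (61e-6)^2
Step 3: dP = 401081.45 Pa
Step 4: Convert to kPa: dP = 401.08 kPa


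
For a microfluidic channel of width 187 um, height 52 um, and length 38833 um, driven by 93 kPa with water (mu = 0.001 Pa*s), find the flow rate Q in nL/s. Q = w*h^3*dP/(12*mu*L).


Step 1: Convert all dimensions to SI (meters).
w = 187e-6 m, h = 52e-6 m, L = 38833e-6 m, dP = 93e3 Pa
Step 2: Q = w * h^3 * dP / (12 * mu * L)
Q = 187e-6 * (52e-6)^3 * 93e3 / (12 * 0.001 * 38833e-6) = 5.24749939e-09 m^3/s
Step 3: Convert Q from m^3/s to nL/s (1 m^3 = 1e12 nL, so multiply by 1e12).
Q = 5247.499 nL/s


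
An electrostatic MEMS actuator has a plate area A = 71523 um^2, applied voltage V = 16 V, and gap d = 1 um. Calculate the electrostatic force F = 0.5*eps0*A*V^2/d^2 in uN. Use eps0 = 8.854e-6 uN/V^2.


Step 1: Identify parameters.
eps0 = 8.854e-6 uN/V^2, A = 71523 um^2, V = 16 V, d = 1 um
Step 2: Compute V^2 = 16^2 = 256
Step 3: Compute d^2 = 1^2 = 1
Step 4: F = 0.5 * 8.854e-6 * 71523 * 256 / 1
F = 81.058 uN


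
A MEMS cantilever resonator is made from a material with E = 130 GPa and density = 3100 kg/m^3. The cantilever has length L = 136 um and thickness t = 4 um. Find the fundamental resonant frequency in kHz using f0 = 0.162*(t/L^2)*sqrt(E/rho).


Step 1: Convert units to SI.
t_SI = 4e-6 m, L_SI = 136e-6 m
Step 2: Calculate sqrt(E/rho).
sqrt(130e9 / 3100) = 6475.76 m/s
Step 3: Compute f0.
f0 = 0.162 * 4e-6 / (136e-6)^2 * 6475.76 = 226875.7 Hz = 226.88 kHz


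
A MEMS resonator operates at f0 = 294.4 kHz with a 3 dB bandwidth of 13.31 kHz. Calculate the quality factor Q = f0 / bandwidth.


Step 1: Q = f0 / bandwidth
Step 2: Q = 294.4 / 13.31
Q = 22.1


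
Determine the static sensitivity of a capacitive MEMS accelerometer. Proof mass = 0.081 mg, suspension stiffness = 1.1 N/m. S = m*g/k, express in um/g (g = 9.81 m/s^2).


Step 1: Convert mass: m = 0.081 mg = 8.10e-08 kg
Step 2: S = m * g / k = 8.10e-08 * 9.81 / 1.1
Step 3: S = 7.22e-07 m/g
Step 4: Convert to um/g: S = 0.722 um/g


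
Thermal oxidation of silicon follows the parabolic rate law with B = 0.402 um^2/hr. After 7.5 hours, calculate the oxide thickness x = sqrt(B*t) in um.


Step 1: Compute B*t = 0.402 * 7.5 = 3.015
Step 2: x = sqrt(3.015)
x = 1.736 um


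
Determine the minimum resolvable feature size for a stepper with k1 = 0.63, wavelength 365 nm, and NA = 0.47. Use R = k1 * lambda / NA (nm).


Step 1: Identify values: k1 = 0.63, lambda = 365 nm, NA = 0.47
Step 2: R = k1 * lambda / NA
R = 0.63 * 365 / 0.47
R = 489.3 nm


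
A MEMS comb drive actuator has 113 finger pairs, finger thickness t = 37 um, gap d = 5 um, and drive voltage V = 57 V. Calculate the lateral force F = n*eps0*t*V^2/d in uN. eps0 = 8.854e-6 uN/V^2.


Step 1: Parameters: n=113, eps0=8.854e-6 uN/V^2, t=37 um, V=57 V, d=5 um
Step 2: V^2 = 3249
Step 3: F = 113 * 8.854e-6 * 37 * 3249 / 5
F = 24.055 uN


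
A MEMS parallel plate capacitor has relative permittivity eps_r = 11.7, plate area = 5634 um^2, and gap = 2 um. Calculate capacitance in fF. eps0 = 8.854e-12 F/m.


Step 1: Convert area to m^2: A = 5634e-12 m^2
Step 2: Convert gap to m: d = 2e-6 m
Step 3: C = eps0 * eps_r * A / d
C = 8.854e-12 * 11.7 * 5634e-12 / 2e-6
Step 4: Convert to fF (multiply by 1e15).
C = 291.82 fF


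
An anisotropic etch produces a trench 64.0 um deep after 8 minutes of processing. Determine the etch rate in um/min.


Step 1: Etch rate = depth / time
Step 2: rate = 64.0 / 8
rate = 8.0 um/min


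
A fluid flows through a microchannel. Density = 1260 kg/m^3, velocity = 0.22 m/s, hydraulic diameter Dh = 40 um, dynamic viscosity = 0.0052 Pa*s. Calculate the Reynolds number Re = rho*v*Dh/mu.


Step 1: Convert Dh to meters: Dh = 40e-6 m
Step 2: Re = rho * v * Dh / mu
Re = 1260 * 0.22 * 40e-6 / 0.0052
Re = 2.132


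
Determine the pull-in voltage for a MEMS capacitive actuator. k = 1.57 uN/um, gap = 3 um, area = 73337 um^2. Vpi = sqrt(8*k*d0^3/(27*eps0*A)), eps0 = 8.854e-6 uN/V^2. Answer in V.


Step 1: Compute numerator: 8 * k * d0^3 = 8 * 1.57 * 3^3 = 339.12
Step 2: Compute denominator: 27 * eps0 * A = 27 * 8.854e-6 * 73337 = 17.531797
Step 3: Vpi = sqrt(339.12 / 17.531797)
Vpi = 4.4 V


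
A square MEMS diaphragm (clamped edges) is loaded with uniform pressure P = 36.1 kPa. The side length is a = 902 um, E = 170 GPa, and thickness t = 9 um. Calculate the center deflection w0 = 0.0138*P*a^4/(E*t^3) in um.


Step 1: Convert pressure to compatible units (E is in GPa, so P in GPa).
P = 36.1 kPa = 36.1e-6 GPa
Step 2: Compute numerator: 0.0138 * P * a^4.
a^4 = 902^4 = 661951468816
numerator = 0.0138 * 36.1e-6 * 661951468816 = 3.29771e+05
Step 3: Compute denominator: E * t^3 = 170 * 9^3 = 123930
Step 4: w0 = numerator / denominator = 3.29771e+05 / 123930 = 2.6609 um


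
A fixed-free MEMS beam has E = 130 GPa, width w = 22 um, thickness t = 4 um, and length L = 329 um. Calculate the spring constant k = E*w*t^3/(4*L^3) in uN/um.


Step 1: Convert E to consistent units (1 GPa = 1000 uN/um^2).
E = 130 GPa = 130000 uN/um^2
Step 2: Compute t^3 = 4^3 = 64
Step 3: Compute L^3 = 329^3 = 35611289
Step 4: k = 130000 * 22 * 64 / (4 * 35611289)
k = 1.285 uN/um


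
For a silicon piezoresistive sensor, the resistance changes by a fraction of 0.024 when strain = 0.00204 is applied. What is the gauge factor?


Step 1: Identify values.
dR/R = 0.024, strain = 0.00204
Step 2: GF = (dR/R) / strain = 0.024 / 0.00204
GF = 11.8


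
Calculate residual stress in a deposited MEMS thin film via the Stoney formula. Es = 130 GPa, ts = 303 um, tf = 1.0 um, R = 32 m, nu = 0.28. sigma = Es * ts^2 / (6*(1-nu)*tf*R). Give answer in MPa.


Step 1: Compute numerator: Es * ts^2 = 130 * 303^2 = 11935170 (GPa*um^2)
Step 2: Compute denominator (R in um): 6*(1-nu)*tf*R = 6*0.72*1.0*32e6 = 138240000.0 (um^2)
Step 3: sigma (GPa) = 11935170 / 138240000.0 = 8.6337e-02 GPa
Step 4: Convert to MPa (x1000): sigma = 86.3 MPa


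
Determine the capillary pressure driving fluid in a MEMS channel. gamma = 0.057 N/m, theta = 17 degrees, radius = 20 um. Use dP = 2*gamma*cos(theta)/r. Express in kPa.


Step 1: cos(17 deg) = 0.9563
Step 2: Convert r to m: r = 20e-6 m
Step 3: dP = 2 * 0.057 * 0.9563 / 20e-6 = 5450.9 Pa
Step 4: Convert Pa to kPa (divide by 1000).
dP = 5.45 kPa


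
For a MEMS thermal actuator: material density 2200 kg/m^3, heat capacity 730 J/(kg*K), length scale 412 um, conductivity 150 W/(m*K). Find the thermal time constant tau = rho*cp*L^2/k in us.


Step 1: Convert L to m: L = 412e-6 m
Step 2: L^2 = (412e-6)^2 = 1.69744e-07 m^2
Step 3: tau = 2200 * 730 * 1.69744e-07 / 150 = 1.81739243e-03 s
Step 4: Convert to microseconds (multiply by 1e6).
tau = 1817.392 us


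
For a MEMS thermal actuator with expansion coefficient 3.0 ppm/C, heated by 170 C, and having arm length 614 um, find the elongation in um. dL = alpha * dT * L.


Step 1: Convert CTE: alpha = 3.0 ppm/C = 3.0e-6 /C
Step 2: dL = 3.0e-6 * 170 * 614
dL = 0.3131 um


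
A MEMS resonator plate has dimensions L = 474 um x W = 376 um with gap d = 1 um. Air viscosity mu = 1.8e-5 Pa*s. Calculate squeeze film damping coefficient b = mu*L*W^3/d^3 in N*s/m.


Step 1: Convert to SI.
L = 474e-6 m, W = 376e-6 m, d = 1e-6 m
Step 2: W^3 = (376e-6)^3 = 5.32e-11 m^3
Step 3: d^3 = (1e-6)^3 = 1.00e-18 m^3
Step 4: b = 1.8e-5 * 474e-6 * 5.32e-11 / 1.00e-18
b = 4.54e-01 N*s/m


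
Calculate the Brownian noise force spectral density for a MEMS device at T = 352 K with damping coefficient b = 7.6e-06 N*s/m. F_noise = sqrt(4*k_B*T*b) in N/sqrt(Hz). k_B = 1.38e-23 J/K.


Step 1: Compute 4 * k_B * T * b
= 4 * 1.38e-23 * 352 * 7.6e-06
= 1.4767e-25 N^2/Hz
Step 2: F_noise = sqrt(1.4767e-25)
F_noise = 3.84e-13 N/sqrt(Hz)


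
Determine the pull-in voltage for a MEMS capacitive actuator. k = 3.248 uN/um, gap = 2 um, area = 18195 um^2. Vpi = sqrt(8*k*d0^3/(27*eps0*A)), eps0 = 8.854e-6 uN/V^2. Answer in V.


Step 1: Compute numerator: 8 * k * d0^3 = 8 * 3.248 * 2^3 = 207.872
Step 2: Compute denominator: 27 * eps0 * A = 27 * 8.854e-6 * 18195 = 4.34966
Step 3: Vpi = sqrt(207.872 / 4.34966)
Vpi = 6.91 V


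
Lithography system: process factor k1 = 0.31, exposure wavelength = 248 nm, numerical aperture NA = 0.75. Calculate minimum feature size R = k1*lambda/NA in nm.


Step 1: Identify values: k1 = 0.31, lambda = 248 nm, NA = 0.75
Step 2: R = k1 * lambda / NA
R = 0.31 * 248 / 0.75
R = 102.5 nm


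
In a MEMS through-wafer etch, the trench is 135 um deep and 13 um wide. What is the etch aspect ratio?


Step 1: AR = depth / width
Step 2: AR = 135 / 13
AR = 10.4


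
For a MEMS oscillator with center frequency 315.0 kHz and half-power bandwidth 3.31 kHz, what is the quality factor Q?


Step 1: Q = f0 / bandwidth
Step 2: Q = 315.0 / 3.31
Q = 95.2


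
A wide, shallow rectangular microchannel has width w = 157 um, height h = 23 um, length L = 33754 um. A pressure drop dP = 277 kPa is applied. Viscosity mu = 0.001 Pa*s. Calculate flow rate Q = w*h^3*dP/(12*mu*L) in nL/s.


Step 1: Convert all dimensions to SI (meters).
w = 157e-6 m, h = 23e-6 m, L = 33754e-6 m, dP = 277e3 Pa
Step 2: Q = w * h^3 * dP / (12 * mu * L)
Q = 157e-6 * (23e-6)^3 * 277e3 / (12 * 0.001 * 33754e-6) = 1.30634064e-09 m^3/s
Step 3: Convert Q from m^3/s to nL/s (1 m^3 = 1e12 nL, so multiply by 1e12).
Q = 1306.341 nL/s


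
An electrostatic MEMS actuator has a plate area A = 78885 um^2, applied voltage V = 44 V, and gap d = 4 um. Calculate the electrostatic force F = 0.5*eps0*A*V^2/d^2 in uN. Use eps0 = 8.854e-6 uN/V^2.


Step 1: Identify parameters.
eps0 = 8.854e-6 uN/V^2, A = 78885 um^2, V = 44 V, d = 4 um
Step 2: Compute V^2 = 44^2 = 1936
Step 3: Compute d^2 = 4^2 = 16
Step 4: F = 0.5 * 8.854e-6 * 78885 * 1936 / 16
F = 42.256 uN


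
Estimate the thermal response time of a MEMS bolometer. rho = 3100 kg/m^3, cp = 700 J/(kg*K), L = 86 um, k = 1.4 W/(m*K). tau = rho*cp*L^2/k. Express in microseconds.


Step 1: Convert L to m: L = 86e-6 m
Step 2: L^2 = (86e-6)^2 = 7.396e-09 m^2
Step 3: tau = 3100 * 700 * 7.396e-09 / 1.4 = 1.14638e-02 s
Step 4: Convert to microseconds (multiply by 1e6).
tau = 11463.8 us


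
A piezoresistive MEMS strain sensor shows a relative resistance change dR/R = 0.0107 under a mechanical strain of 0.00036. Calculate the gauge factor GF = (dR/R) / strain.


Step 1: Identify values.
dR/R = 0.0107, strain = 0.00036
Step 2: GF = (dR/R) / strain = 0.0107 / 0.00036
GF = 29.7


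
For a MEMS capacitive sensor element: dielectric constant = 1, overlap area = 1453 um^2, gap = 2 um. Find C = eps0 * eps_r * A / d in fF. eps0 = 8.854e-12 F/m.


Step 1: Convert area to m^2: A = 1453e-12 m^2
Step 2: Convert gap to m: d = 2e-6 m
Step 3: C = eps0 * eps_r * A / d
C = 8.854e-12 * 1 * 1453e-12 / 2e-6
Step 4: Convert to fF (multiply by 1e15).
C = 6.43 fF


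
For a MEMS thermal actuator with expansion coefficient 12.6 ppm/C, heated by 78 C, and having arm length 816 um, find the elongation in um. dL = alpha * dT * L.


Step 1: Convert CTE: alpha = 12.6 ppm/C = 12.6e-6 /C
Step 2: dL = 12.6e-6 * 78 * 816
dL = 0.802 um


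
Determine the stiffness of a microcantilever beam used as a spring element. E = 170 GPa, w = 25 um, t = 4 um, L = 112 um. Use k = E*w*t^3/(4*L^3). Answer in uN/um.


Step 1: Convert E to consistent units (1 GPa = 1000 uN/um^2).
E = 170 GPa = 170000 uN/um^2
Step 2: Compute t^3 = 4^3 = 64
Step 3: Compute L^3 = 112^3 = 1404928
Step 4: k = 170000 * 25 * 64 / (4 * 1404928)
k = 48.4011 uN/um


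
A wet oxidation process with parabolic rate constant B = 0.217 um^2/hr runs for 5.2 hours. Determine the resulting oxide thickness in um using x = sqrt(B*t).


Step 1: Compute B*t = 0.217 * 5.2 = 1.1284
Step 2: x = sqrt(1.1284)
x = 1.062 um


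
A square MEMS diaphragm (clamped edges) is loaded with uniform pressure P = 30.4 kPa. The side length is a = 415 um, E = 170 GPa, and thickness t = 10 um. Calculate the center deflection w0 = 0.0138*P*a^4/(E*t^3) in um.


Step 1: Convert pressure to compatible units (E is in GPa, so P in GPa).
P = 30.4 kPa = 30.4e-6 GPa
Step 2: Compute numerator: 0.0138 * P * a^4.
a^4 = 415^4 = 29661450625
numerator = 0.0138 * 30.4e-6 * 29661450625 = 1.2444e+04
Step 3: Compute denominator: E * t^3 = 170 * 10^3 = 170000
Step 4: w0 = numerator / denominator = 1.2444e+04 / 170000 = 0.0732 um


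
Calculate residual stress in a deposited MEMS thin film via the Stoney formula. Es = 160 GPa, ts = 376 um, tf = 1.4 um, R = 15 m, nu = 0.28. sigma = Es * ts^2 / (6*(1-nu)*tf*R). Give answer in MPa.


Step 1: Compute numerator: Es * ts^2 = 160 * 376^2 = 22620160 (GPa*um^2)
Step 2: Compute denominator (R in um): 6*(1-nu)*tf*R = 6*0.72*1.4*15e6 = 90720000.0 (um^2)
Step 3: sigma (GPa) = 22620160 / 90720000.0 = 2.4934e-01 GPa
Step 4: Convert to MPa (x1000): sigma = 249.3 MPa


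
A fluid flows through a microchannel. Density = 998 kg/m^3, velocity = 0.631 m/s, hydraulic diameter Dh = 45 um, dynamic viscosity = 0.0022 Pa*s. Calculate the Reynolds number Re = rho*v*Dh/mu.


Step 1: Convert Dh to meters: Dh = 45e-6 m
Step 2: Re = rho * v * Dh / mu
Re = 998 * 0.631 * 45e-6 / 0.0022
Re = 12.881


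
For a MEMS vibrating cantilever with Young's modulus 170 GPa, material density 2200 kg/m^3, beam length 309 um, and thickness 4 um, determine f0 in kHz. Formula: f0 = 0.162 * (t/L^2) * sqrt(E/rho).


Step 1: Convert units to SI.
t_SI = 4e-6 m, L_SI = 309e-6 m
Step 2: Calculate sqrt(E/rho).
sqrt(170e9 / 2200) = 8790.49 m/s
Step 3: Compute f0.
f0 = 0.162 * 4e-6 / (309e-6)^2 * 8790.49 = 59658.3 Hz = 59.66 kHz


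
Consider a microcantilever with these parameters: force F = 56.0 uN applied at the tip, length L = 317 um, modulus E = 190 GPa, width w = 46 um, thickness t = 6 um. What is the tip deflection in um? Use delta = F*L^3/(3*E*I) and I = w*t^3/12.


Step 1: Calculate the second moment of area.
I = w * t^3 / 12 = 46 * 6^3 / 12 = 828.0 um^4
Step 2: Convert E to consistent units (1 GPa = 1000 uN/um^2).
E = 190 GPa = 190000 uN/um^2
Step 3: Calculate tip deflection.
delta = F * L^3 / (3 * E * I)
delta = 56.0 * 317^3 / (3 * 190000 * 828.0)
delta = 3.7797 um


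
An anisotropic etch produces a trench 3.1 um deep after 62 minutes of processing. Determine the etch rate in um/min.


Step 1: Etch rate = depth / time
Step 2: rate = 3.1 / 62
rate = 0.05 um/min


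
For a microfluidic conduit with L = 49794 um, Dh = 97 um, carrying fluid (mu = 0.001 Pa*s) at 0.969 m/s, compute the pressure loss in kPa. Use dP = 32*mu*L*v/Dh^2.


Step 1: Convert to SI: L = 49794e-6 m, Dh = 97e-6 m
Step 2: dP = 32 * 0.001 * 49794e-6 * 0.969 / (97e-6)^2
Step 3: dP = 164099.52 Pa
Step 4: Convert to kPa: dP = 164.1 kPa


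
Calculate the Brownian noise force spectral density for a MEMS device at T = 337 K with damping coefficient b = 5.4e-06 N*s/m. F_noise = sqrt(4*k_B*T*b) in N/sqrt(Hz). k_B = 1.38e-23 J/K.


Step 1: Compute 4 * k_B * T * b
= 4 * 1.38e-23 * 337 * 5.4e-06
= 1.0045e-25 N^2/Hz
Step 2: F_noise = sqrt(1.0045e-25)
F_noise = 3.17e-13 N/sqrt(Hz)


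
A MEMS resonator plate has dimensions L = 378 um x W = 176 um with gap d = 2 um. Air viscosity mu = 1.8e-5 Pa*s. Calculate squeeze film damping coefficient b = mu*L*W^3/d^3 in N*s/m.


Step 1: Convert to SI.
L = 378e-6 m, W = 176e-6 m, d = 2e-6 m
Step 2: W^3 = (176e-6)^3 = 5.45e-12 m^3
Step 3: d^3 = (2e-6)^3 = 8.00e-18 m^3
Step 4: b = 1.8e-5 * 378e-6 * 5.45e-12 / 8.00e-18
b = 4.64e-03 N*s/m


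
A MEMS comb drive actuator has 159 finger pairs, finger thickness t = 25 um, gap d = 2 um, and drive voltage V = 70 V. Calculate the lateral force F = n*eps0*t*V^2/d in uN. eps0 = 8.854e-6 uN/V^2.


Step 1: Parameters: n=159, eps0=8.854e-6 uN/V^2, t=25 um, V=70 V, d=2 um
Step 2: V^2 = 4900
Step 3: F = 159 * 8.854e-6 * 25 * 4900 / 2
F = 86.227 uN


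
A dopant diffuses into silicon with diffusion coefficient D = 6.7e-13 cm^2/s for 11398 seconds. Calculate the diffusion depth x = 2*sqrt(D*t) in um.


Step 1: Compute D*t = 6.7e-13 * 11398 = 7.63666e-09 cm^2
Step 2: sqrt(D*t) = 8.7388e-05 cm
Step 3: x = 2 * 8.7388e-05 cm = 1.74776e-04 cm
Step 4: Convert to um (1 cm = 1e4 um): x = 1.748 um


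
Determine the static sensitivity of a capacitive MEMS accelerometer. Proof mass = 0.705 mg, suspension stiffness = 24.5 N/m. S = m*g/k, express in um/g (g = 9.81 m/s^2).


Step 1: Convert mass: m = 0.705 mg = 7.05e-07 kg
Step 2: S = m * g / k = 7.05e-07 * 9.81 / 24.5
Step 3: S = 2.82e-07 m/g
Step 4: Convert to um/g: S = 0.282 um/g


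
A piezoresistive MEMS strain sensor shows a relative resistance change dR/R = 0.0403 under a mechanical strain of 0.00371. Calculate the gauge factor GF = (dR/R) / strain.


Step 1: Identify values.
dR/R = 0.0403, strain = 0.00371
Step 2: GF = (dR/R) / strain = 0.0403 / 0.00371
GF = 10.9


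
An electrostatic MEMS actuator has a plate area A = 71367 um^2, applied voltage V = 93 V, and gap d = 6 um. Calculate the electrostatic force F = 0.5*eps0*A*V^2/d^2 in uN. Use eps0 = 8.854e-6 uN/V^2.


Step 1: Identify parameters.
eps0 = 8.854e-6 uN/V^2, A = 71367 um^2, V = 93 V, d = 6 um
Step 2: Compute V^2 = 93^2 = 8649
Step 3: Compute d^2 = 6^2 = 36
Step 4: F = 0.5 * 8.854e-6 * 71367 * 8649 / 36
F = 75.905 uN


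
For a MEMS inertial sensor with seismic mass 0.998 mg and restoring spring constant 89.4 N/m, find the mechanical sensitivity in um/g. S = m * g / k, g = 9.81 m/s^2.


Step 1: Convert mass: m = 0.998 mg = 9.98e-07 kg
Step 2: S = m * g / k = 9.98e-07 * 9.81 / 89.4
Step 3: S = 1.10e-07 m/g
Step 4: Convert to um/g: S = 0.11 um/g


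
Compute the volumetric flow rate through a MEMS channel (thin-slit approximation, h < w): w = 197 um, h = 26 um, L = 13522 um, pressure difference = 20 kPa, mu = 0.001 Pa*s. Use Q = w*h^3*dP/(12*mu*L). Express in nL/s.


Step 1: Convert all dimensions to SI (meters).
w = 197e-6 m, h = 26e-6 m, L = 13522e-6 m, dP = 20e3 Pa
Step 2: Q = w * h^3 * dP / (12 * mu * L)
Q = 197e-6 * (26e-6)^3 * 20e3 / (12 * 0.001 * 13522e-6) = 4.267702e-10 m^3/s
Step 3: Convert Q from m^3/s to nL/s (1 m^3 = 1e12 nL, so multiply by 1e12).
Q = 426.77 nL/s


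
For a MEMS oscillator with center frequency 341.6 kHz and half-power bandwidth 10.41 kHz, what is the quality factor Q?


Step 1: Q = f0 / bandwidth
Step 2: Q = 341.6 / 10.41
Q = 32.8


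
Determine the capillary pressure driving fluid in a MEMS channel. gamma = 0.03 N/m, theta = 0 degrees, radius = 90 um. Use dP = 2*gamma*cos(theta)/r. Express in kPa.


Step 1: cos(0 deg) = 1.0
Step 2: Convert r to m: r = 90e-6 m
Step 3: dP = 2 * 0.03 * 1.0 / 90e-6 = 666.7 Pa
Step 4: Convert Pa to kPa (divide by 1000).
dP = 0.67 kPa


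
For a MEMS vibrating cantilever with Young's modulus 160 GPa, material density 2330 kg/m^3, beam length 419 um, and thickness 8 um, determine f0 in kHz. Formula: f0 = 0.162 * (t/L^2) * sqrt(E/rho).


Step 1: Convert units to SI.
t_SI = 8e-6 m, L_SI = 419e-6 m
Step 2: Calculate sqrt(E/rho).
sqrt(160e9 / 2330) = 8286.71 m/s
Step 3: Compute f0.
f0 = 0.162 * 8e-6 / (419e-6)^2 * 8286.71 = 61172.9 Hz = 61.17 kHz
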